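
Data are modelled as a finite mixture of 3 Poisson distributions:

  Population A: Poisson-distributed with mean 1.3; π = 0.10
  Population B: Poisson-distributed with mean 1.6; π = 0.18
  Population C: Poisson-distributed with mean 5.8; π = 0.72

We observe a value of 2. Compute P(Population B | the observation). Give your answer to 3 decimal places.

P(component k | x) = P(Z=k)·f_k(x) / marginal(x), where marginal(x) = Σ_j P(Z=j)·f_j(x).
Evaluate each component's likelihood at the observed value:
  L_A = 0.230289
  L_B = 0.258428
  L_C = 0.0509235
Multiply by the mixture weights:
  P(Z=A)·L_A = 0.10 × 0.230289 = 0.0230289
  P(Z=B)·L_B = 0.18 × 0.258428 = 0.046517
  P(Z=C)·L_C = 0.72 × 0.0509235 = 0.0366649
Denominator: 0.0230289 + 0.046517 + 0.0366649 = 0.106211
So the posterior for Population B is 0.046517 / 0.106211 ≈ 0.438.

0.438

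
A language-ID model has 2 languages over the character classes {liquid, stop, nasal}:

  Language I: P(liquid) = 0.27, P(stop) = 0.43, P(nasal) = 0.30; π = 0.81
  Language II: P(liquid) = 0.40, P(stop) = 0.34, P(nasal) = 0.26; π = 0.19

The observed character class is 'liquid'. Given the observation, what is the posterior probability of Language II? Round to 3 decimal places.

The responsibility of component k is w_k f_k(x) divided by Σ_j w_j f_j(x).
Evaluate each component's likelihood at the observed value:
  f_I = P(liquid | comp) = 0.27
  f_II = P(liquid | comp) = 0.40
Prior × likelihood for each component:
  w_I·f_I = 0.81 × 0.27 = 0.2187
  w_II·f_II = 0.19 × 0.4 = 0.076
Marginal: 0.2187 + 0.076 = 0.2947
Responsibility of Language II: 0.076 / 0.2947 ≈ 0.258

0.258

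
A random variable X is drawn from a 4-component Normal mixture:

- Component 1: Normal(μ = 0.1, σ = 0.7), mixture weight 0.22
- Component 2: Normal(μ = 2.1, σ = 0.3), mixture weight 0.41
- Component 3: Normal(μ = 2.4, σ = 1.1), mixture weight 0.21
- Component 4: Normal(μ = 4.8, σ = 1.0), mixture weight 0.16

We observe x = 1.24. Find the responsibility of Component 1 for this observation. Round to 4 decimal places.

Posterior ∝ prior × likelihood, so P(k | x) ∝ π_k f_k(x); normalise over all components.
Component likelihoods at x = 1.24:
  p_1 = (1/(0.7·√(2π)))·exp(−(1.24−0.1)²/(2·0.7²)) = 0.569918·exp(-1.32612) = 0.151316
  p_2 = (1/(0.3·√(2π)))·exp(−(1.24−2.1)²/(2·0.3²)) = 1.329808·exp(-4.10889) = 0.0218434
  p_3 = (1/(1.1·√(2π)))·exp(−(1.24−2.4)²/(2·1.1²)) = 0.362675·exp(-0.55603) = 0.207987
  p_4 = (1/(1.0·√(2π)))·exp(−(1.24−4.8)²/(2·1.0²)) = 0.398942·exp(-6.33680) = 0.000706111
Prior × likelihood for each component:
  π_1·p_1 = 0.22 × 0.151316 = 0.0332895
  π_2·p_2 = 0.41 × 0.0218434 = 0.00895581
  π_3·p_3 = 0.21 × 0.207987 = 0.0436772
  π_4·p_4 = 0.16 × 0.000706111 = 0.000112978
Denominator: 0.0332895 + 0.00895581 + 0.0436772 + 0.000112978 = 0.0860355
Responsibility of Component 1: 0.0332895 / 0.0860355 ≈ 0.3869

0.3869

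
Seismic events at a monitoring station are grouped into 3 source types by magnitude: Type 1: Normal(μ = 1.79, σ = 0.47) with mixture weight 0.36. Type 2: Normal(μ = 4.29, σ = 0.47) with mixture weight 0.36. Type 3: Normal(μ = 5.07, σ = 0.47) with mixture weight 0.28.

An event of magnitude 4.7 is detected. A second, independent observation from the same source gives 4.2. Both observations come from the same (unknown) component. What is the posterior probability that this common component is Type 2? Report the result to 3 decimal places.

0.867

By Bayes' theorem, P(k | x) = π_k f_k(x) / Σ_j π_j f_j(x).
Since both observations come from the same component, the likelihood for component k is f_k(x₁)·f_k(x₂).
  p_1 = [4.02321e-09] × [1.65723e-06] = 6.66739e-15
  p_2 = [0.580187] × [0.833393] = 0.483524
  p_3 = [0.622641] × [0.153028] = 0.0952815
Multiply by the mixture weights:
  π_1·p_1 = 0.36 × 6.66739e-15 = 2.40026e-15
  π_2·p_2 = 0.36 × 0.483524 = 0.174069
  π_3·p_3 = 0.28 × 0.0952815 = 0.0266788
Marginal: 2.40026e-15 + 0.174069 + 0.0266788 = 0.200747
Responsibility of Type 2: 0.174069 / 0.200747 ≈ 0.867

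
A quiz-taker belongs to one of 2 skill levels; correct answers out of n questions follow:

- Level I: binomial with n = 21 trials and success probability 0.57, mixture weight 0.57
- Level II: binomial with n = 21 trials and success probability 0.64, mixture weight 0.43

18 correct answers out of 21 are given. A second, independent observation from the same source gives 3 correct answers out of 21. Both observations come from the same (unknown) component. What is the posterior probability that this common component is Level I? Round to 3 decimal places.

Apply Bayes' rule: the posterior for each component is proportional to its prior times its likelihood at x.
Since both observations come from the same component, the likelihood for component k is f_k(x₁)·f_k(x₂).
  f_I = [C(21,18)·0.57^18·0.43^3 = 1330·4.03411e-05·0.079507 = 0.00426584] × [6.22169e-05] = 2.65407e-07
  f_II = [C(21,18)·0.64^18·0.36^3 = 1330·0.000324519·0.046656 = 0.0201372] × [3.59614e-06] = 7.24161e-08
Weight by the priors:
  π_I·f_I = 0.57 × 2.65407e-07 = 1.51282e-07
  π_II·f_II = 0.43 × 7.24161e-08 = 3.11389e-08
Evidence: 1.51282e-07 + 3.11389e-08 = 1.82421e-07
P(Level I | x₁,x₂) = 1.51282e-07 / 1.82421e-07 ≈ 0.829

0.829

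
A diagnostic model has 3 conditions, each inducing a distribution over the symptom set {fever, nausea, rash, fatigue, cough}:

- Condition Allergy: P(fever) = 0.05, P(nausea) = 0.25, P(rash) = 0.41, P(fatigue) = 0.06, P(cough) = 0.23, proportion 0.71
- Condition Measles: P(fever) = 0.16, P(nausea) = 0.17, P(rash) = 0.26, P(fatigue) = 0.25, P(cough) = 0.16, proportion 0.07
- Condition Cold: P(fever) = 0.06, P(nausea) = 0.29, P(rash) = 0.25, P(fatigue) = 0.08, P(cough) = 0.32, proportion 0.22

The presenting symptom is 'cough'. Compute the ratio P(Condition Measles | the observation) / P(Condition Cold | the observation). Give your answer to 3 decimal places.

Since P(k|x) ∝ π_k f_k(x), the posterior odds are π_i f_i(x) / (π_j f_j(x)).
Categorical probabilities:
  p_Allergy = P(cough | comp) = 0.23
  p_Measles = P(cough | comp) = 0.16
  p_Cold = P(cough | comp) = 0.32
Posterior odds = (π_Measles·p_Measles) / (π_Cold·p_Cold) = (0.07·0.16) / (0.22·0.32) = 0.0112 / 0.0704 ≈ 0.159

0.159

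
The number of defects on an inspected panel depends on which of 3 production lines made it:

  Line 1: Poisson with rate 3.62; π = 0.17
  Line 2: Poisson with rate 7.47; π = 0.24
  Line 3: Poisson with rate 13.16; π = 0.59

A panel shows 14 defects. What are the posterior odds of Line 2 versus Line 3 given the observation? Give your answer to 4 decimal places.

0.0434

The posterior odds equal the prior odds times the likelihood ratio: (π_i/π_j)·(f_i(x)/f_j(x)).
Poisson probabilities:
  p_1 = e^(−3.62)·3.62^14/14! = 2.03876e-05
  p_2 = e^(−7.47)·7.47^14/14! = 0.0110129
  p_3 = e^(−13.16)·13.16^14/14! = 0.103243
Odds = (0.24/0.59) × (0.0110129/0.103243) = 0.40678 × 0.10667 ≈ 0.0434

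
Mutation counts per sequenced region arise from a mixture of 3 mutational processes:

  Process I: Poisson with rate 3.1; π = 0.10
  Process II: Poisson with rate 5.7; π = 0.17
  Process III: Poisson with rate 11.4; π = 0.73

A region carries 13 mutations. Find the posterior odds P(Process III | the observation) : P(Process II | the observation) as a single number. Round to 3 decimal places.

Posterior odds = (w_i f_i(x)) / (w_j f_j(x)); the normalising sum cancels.
Poisson probabilities:
  p_I = e^(−3.1)·3.1^13/13! = 1.76648e-05
  p_II = e^(−5.7)·5.7^13/13! = 0.00360259
  p_III = e^(−11.4)·11.4^13/13! = 0.0987474
Odds = (0.73/0.17) × (0.0987474/0.00360259) = 4.29412 × 27.4101 ≈ 117.702

117.702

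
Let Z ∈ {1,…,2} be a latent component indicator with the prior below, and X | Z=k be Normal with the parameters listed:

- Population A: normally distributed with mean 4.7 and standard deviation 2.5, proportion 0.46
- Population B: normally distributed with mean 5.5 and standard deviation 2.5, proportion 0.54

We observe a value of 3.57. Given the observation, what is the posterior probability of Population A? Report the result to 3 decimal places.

Apply Bayes' rule: the posterior for each component is proportional to its prior times its likelihood at x.
Component likelihoods at x = 3.57:
  p_A = 0.144081
  p_B = 0.118455
Unnormalised posteriors:
  P(Z=A)·p_A = 0.46 × 0.144081 = 0.0662772
  P(Z=B)·p_B = 0.54 × 0.118455 = 0.0639658
Marginal: 0.0662772 + 0.0639658 = 0.130243
Responsibility of Population A: 0.0662772 / 0.130243 ≈ 0.509

0.509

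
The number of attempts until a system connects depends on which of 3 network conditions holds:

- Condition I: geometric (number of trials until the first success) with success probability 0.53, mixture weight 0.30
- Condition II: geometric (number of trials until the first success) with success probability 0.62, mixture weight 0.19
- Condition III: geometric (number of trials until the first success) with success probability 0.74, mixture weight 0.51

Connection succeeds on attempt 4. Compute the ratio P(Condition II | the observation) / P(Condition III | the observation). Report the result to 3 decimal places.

0.974

Since P(k|x) ∝ π_k f_k(x), the posterior odds are π_i f_i(x) / (π_j f_j(x)).
Geometric probabilities:
  p_I = 0.0550262
  p_II = 0.0340206
  p_III = 0.0130062
0.00646392 / 0.00663318 ≈ 0.974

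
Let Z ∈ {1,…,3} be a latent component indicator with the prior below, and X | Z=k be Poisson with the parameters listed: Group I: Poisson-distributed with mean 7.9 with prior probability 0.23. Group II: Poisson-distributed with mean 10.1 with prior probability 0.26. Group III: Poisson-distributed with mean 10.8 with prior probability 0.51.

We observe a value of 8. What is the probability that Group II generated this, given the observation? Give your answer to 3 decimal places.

The responsibility of component k is π_k f_k(x) divided by Σ_j π_j f_j(x).
Poisson probabilities:
  L_I = 0.139499
  L_II = 0.110326
  L_III = 0.093646
Multiply by the mixture weights:
  π_I·L_I = 0.23 × 0.139499 = 0.0320847
  π_II·L_II = 0.26 × 0.110326 = 0.0286846
  π_III·L_III = 0.51 × 0.093646 = 0.0477594
Sum: 0.0320847 + 0.0286846 + 0.0477594 = 0.108529
So the posterior for Group II is 0.0286846 / 0.108529 ≈ 0.264.

0.264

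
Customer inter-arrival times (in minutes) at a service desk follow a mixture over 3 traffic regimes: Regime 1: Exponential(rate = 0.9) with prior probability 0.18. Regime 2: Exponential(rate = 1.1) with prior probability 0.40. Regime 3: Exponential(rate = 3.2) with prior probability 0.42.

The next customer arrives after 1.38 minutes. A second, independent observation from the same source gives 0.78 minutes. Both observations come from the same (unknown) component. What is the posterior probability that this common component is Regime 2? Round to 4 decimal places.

Apply Bayes' rule: the posterior for each component is proportional to its prior times its likelihood at x.
Since both observations come from the same component, the likelihood for component k is f_k(x₁)·f_k(x₂).
  p_1 = [0.9·e^(−0.9·1.38) = 0.9·e^(−1.2420) = 0.259925] × [0.446034] = 0.115936
  p_2 = [1.1·e^(−1.1·1.38) = 1.1·e^(−1.5180) = 0.241065] × [0.46641] = 0.112435
  p_3 = [3.2·e^(−3.2·1.38) = 3.2·e^(−4.4160) = 0.0386639] × [0.263725] = 0.0101966
Unnormalised posteriors:
  π_1·p_1 = 0.18 × 0.115936 = 0.0208684
  π_2·p_2 = 0.40 × 0.112435 = 0.044974
  π_3·p_3 = 0.42 × 0.0101966 = 0.00428258
Marginal: 0.0208684 + 0.044974 + 0.00428258 = 0.070125
P(Regime 2 | x₁, x₂) = 0.044974 / 0.070125 ≈ 0.6413

0.6413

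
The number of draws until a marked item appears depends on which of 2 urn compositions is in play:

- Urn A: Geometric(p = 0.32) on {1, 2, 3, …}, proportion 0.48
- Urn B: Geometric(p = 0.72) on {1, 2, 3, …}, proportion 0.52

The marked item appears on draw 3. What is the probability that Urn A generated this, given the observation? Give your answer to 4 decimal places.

By Bayes' theorem, P(k | x) = P(Z=k) f_k(x) / Σ_j P(Z=j) f_j(x).
Geometric probabilities:
  p_A = 0.32·(1−0.32)^2 = 0.32·0.4624 = 0.147968
  p_B = 0.72·(1−0.72)^2 = 0.72·0.0784 = 0.056448
Multiply by the mixture weights:
  P(Z=A)·p_A = 0.48 × 0.147968 = 0.0710246
  P(Z=B)·p_B = 0.52 × 0.056448 = 0.029353
Evidence: 0.0710246 + 0.029353 = 0.100378
P(Urn A | data) ≈ 0.7076

0.7076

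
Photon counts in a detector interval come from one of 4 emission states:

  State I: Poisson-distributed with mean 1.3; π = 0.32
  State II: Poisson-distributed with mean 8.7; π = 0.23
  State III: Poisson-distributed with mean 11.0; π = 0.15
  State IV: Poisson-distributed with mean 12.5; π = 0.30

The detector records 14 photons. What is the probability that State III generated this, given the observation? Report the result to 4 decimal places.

The responsibility of component k is π_k f_k(x) divided by Σ_j π_j f_j(x).
Poisson probabilities:
  L_I = e^(−1.3)·1.3^14/14! = 1.23088e-10
  L_II = e^(−8.7)·8.7^14/14! = 0.0271956
  L_III = e^(−11.0)·11.0^14/14! = 0.0727528
  L_IV = e^(−12.5)·12.5^14/14! = 0.0971965
Unnormalised posteriors:
  π_I·L_I = 0.32 × 1.23088e-10 = 3.93882e-11
  π_II·L_II = 0.23 × 0.0271956 = 0.006255
  π_III·L_III = 0.15 × 0.0727528 = 0.0109129
  π_IV·L_IV = 0.30 × 0.0971965 = 0.029159
Denominator: 3.93882e-11 + 0.006255 + 0.0109129 + 0.029159 = 0.0463269
P(State III | the observation) = 0.0109129 / 0.0463269 ≈ 0.2356

0.2356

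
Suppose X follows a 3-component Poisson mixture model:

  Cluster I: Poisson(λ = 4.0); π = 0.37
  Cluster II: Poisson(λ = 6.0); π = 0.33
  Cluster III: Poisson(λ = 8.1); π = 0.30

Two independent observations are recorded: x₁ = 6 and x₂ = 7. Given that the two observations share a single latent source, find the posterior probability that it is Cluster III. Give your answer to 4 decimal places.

P(component k | x) = w_k·f_k(x) / marginal(x), where marginal(x) = Σ_j w_j·f_j(x).
Since both observations come from the same component, the likelihood for component k is f_k(x₁)·f_k(x₂).
  f_I = [0.104196] × [0.0595404] = 0.00620385
  f_II = [0.160623] × [0.137677] = 0.0221141
  f_III = [0.119067] × [0.137778] = 0.0164048
Prior × likelihood for each component:
  w_I·f_I = 0.37 × 0.00620385 = 0.00229542
  w_II·f_II = 0.33 × 0.0221141 = 0.00729766
  w_III·f_III = 0.30 × 0.0164048 = 0.00492145
Evidence: 0.00229542 + 0.00729766 + 0.00492145 = 0.0145145
P(Cluster III | x₁,x₂) = 0.00492145 / 0.0145145 ≈ 0.3391

0.3391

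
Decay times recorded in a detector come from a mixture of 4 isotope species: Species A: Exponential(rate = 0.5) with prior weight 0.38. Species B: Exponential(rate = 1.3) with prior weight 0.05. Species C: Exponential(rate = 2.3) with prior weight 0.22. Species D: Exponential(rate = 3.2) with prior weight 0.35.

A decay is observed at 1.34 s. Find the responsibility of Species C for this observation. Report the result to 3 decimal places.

P(component k | x) = π_k·f_k(x) / marginal(x), where marginal(x) = Σ_j π_j·f_j(x).
Evaluate each component's likelihood at the observed value:
  p_A = 0.255854
  p_B = 0.227721
  p_C = 0.105495
  p_D = 0.0439436
Weight by the priors:
  π_A·p_A = 0.38 × 0.255854 = 0.0972246
  π_B·p_B = 0.05 × 0.227721 = 0.011386
  π_C·p_C = 0.22 × 0.105495 = 0.0232089
  π_D·p_D = 0.35 × 0.0439436 = 0.0153802
Denominator: 0.0972246 + 0.011386 + 0.0232089 + 0.0153802 = 0.1472
Responsibility of Species C: 0.0232089 / 0.1472 ≈ 0.158

0.158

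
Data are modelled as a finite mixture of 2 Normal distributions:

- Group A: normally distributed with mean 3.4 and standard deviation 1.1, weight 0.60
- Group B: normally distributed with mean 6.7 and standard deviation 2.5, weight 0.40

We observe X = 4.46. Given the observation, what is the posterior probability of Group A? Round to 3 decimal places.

0.762

By Bayes' theorem, P(k | x) = w_k f_k(x) / Σ_j w_j f_j(x).
Evaluate each component's likelihood at the observed value:
  f_A = (1/(1.1·√(2π)))·exp(−(4.46−3.4)²/(2·1.1²)) = 0.362675·exp(-0.46430) = 0.227969
  f_B = (1/(2.5·√(2π)))·exp(−(4.46−6.7)²/(2·2.5²)) = 0.159577·exp(-0.40141) = 0.106817
Unnormalised posteriors:
  w_A·f_A = 0.60 × 0.227969 = 0.136781
  w_B·f_B = 0.40 × 0.106817 = 0.0427268
Normaliser: 0.136781 + 0.0427268 = 0.179508
Responsibility of Group A: 0.136781 / 0.179508 ≈ 0.762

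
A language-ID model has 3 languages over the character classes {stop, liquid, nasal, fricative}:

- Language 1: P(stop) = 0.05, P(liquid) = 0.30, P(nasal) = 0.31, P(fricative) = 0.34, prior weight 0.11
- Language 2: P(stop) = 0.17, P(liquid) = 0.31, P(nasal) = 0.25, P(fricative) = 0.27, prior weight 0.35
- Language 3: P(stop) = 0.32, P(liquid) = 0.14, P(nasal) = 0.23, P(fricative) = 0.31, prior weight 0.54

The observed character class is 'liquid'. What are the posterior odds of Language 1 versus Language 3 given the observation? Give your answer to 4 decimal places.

0.4365

Since P(k|x) ∝ P(Z=k) f_k(x), the posterior odds are P(Z=i) f_i(x) / (P(Z=j) f_j(x)).
Categorical probabilities:
  L_1 = P(liquid | comp) = 0.30
  L_2 = P(liquid | comp) = 0.31
  L_3 = P(liquid | comp) = 0.14
0.033 / 0.0756 ≈ 0.4365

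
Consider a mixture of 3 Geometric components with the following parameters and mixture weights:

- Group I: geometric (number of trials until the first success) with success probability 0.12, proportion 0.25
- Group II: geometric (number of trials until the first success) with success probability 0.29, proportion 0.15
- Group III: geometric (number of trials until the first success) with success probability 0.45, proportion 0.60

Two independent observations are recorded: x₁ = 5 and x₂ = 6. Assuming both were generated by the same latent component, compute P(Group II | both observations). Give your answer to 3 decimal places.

The responsibility of component k is π_k f_k(x) divided by Σ_j π_j f_j(x).
Since both observations come from the same component, the likelihood for component k is f_k(x₁)·f_k(x₂).
  L_I = [0.0719634] × [0.0633278] = 0.00455729
  L_II = [0.0736939] × [0.0523227] = 0.00385586
  L_III = [0.0411778] × [0.0226478] = 0.000932587
Multiply by the mixture weights:
  π_I·L_I = 0.25 × 0.00455729 = 0.00113932
  π_II·L_II = 0.15 × 0.00385586 = 0.000578379
  π_III·L_III = 0.60 × 0.000932587 = 0.000559552
Normaliser: 0.00113932 + 0.000578379 + 0.000559552 = 0.00227725
P(Group II | x) = 0.000578379 / 0.00227725 ≈ 0.254

0.254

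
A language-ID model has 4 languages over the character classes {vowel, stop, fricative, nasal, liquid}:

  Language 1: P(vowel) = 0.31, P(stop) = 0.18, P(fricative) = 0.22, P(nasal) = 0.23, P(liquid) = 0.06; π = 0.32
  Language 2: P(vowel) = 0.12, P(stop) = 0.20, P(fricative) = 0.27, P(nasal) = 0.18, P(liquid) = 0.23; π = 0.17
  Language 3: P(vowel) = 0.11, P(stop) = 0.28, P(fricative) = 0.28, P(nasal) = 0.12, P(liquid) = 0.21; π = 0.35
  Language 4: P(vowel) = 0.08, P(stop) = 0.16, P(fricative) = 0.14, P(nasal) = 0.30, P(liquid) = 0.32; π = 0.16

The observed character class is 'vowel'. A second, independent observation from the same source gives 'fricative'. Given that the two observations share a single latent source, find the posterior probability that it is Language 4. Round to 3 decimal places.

The responsibility of component k is π_k f_k(x) divided by Σ_j π_j f_j(x).
Since both observations come from the same component, the likelihood for component k is f_k(x₁)·f_k(x₂).
  f_1 = [0.31] × [0.22] = 0.0682
  f_2 = [0.12] × [0.27] = 0.0324
  f_3 = [0.11] × [0.28] = 0.0308
  f_4 = [0.08] × [0.14] = 0.0112
Unnormalised posteriors:
  π_1·f_1 = 0.32 × 0.0682 = 0.021824
  π_2·f_2 = 0.17 × 0.0324 = 0.005508
  π_3·f_3 = 0.35 × 0.0308 = 0.01078
  π_4·f_4 = 0.16 × 0.0112 = 0.001792
Normaliser: 0.021824 + 0.005508 + 0.01078 + 0.001792 = 0.039904
P(Language 4 | x) ≈ 0.045

0.045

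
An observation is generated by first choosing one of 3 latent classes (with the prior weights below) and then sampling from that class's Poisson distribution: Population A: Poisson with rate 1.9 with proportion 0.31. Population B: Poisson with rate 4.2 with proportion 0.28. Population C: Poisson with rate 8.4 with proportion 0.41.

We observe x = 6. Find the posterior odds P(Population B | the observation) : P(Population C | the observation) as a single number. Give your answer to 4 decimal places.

0.7116

Since P(k|x) ∝ π_k f_k(x), the posterior odds are π_i f_i(x) / (π_j f_j(x)).
Evaluate each component's likelihood at the observed value:
  f_A = e^(−1.9)·1.9^6/6! = 0.00977304
  f_B = e^(−4.2)·4.2^6/6! = 0.114321
  f_C = e^(−8.4)·8.4^6/6! = 0.109716
Odds = (0.28/0.41) × (0.114321/0.109716) = 0.682927 × 1.04197 ≈ 0.7116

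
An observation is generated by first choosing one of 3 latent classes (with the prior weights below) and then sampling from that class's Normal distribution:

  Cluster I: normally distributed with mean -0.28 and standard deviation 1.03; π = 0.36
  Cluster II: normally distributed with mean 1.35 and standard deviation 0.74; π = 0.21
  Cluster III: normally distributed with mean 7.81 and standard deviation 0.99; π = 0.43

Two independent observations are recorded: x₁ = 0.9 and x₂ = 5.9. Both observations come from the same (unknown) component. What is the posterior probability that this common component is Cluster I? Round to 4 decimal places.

0.5765

By Bayes' theorem, P(k | x) = π_k f_k(x) / Σ_j π_j f_j(x).
Since both observations come from the same component, the likelihood for component k is f_k(x₁)·f_k(x₂).
  f_I = [0.200943] × [5.89892e-09] = 1.18535e-09
  f_II = [0.448103] × [3.3284e-09] = 1.49147e-09
  f_III = [1.06264e-11] × [0.0626636] = 6.6589e-13
Multiply by the mixture weights:
  π_I·f_I = 0.36 × 1.18535e-09 = 4.26725e-10
  π_II·f_II = 0.21 × 1.49147e-09 = 3.13208e-10
  π_III·f_III = 0.43 × 6.6589e-13 = 2.86333e-13
Sum: 4.26725e-10 + 3.13208e-10 + 2.86333e-13 = 7.4022e-10
Responsibility of Cluster I: 4.26725e-10 / 7.4022e-10 ≈ 0.5765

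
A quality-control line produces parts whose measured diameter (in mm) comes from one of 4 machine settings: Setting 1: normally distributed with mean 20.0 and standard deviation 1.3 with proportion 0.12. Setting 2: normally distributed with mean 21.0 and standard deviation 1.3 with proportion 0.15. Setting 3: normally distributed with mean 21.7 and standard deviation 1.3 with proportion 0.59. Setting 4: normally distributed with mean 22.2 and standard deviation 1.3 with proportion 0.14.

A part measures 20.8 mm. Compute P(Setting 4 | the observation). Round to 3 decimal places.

0.099

P(component k | x) = P(Z=k)·f_k(x) / marginal(x), where marginal(x) = Σ_j P(Z=j)·f_j(x).
Normal densities:
  f_1 = (1/(1.3·√(2π)))·exp(−(20.8−20.0)²/(2·1.3²)) = 0.306879·exp(-0.18935) = 0.253941
  f_2 = (1/(1.3·√(2π)))·exp(−(20.8−21.0)²/(2·1.3²)) = 0.306879·exp(-0.01183) = 0.303268
  f_3 = (1/(1.3·√(2π)))·exp(−(20.8−21.7)²/(2·1.3²)) = 0.306879·exp(-0.23964) = 0.241485
  f_4 = (1/(1.3·√(2π)))·exp(−(20.8−22.2)²/(2·1.3²)) = 0.306879·exp(-0.57988) = 0.171841
Multiply by the mixture weights:
  P(Z=1)·f_1 = 0.12 × 0.253941 = 0.030473
  P(Z=2)·f_2 = 0.15 × 0.303268 = 0.0454903
  P(Z=3)·f_3 = 0.59 × 0.241485 = 0.142476
  P(Z=4)·f_4 = 0.14 × 0.171841 = 0.0240578
Marginal: 0.030473 + 0.0454903 + 0.142476 + 0.0240578 = 0.242497
P(Setting 4 | data) ≈ 0.099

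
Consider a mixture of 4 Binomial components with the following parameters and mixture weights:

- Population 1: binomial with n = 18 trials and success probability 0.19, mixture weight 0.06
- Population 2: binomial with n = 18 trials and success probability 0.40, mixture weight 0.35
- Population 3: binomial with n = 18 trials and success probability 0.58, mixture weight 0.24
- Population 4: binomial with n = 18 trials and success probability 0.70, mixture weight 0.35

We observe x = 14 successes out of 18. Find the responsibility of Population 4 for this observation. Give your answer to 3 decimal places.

By Bayes' theorem, P(k | x) = w_k f_k(x) / Σ_j w_j f_j(x).
Evaluate each component's likelihood at the observed value:
  p_1 = 1.05248e-07
  p_2 = 0.00106455
  p_3 = 0.0464206
  p_4 = 0.168104
Unnormalised posteriors:
  w_1·p_1 = 0.06 × 1.05248e-07 = 6.31485e-09
  w_2·p_2 = 0.35 × 0.00106455 = 0.000372593
  w_3·p_3 = 0.24 × 0.0464206 = 0.0111409
  w_4·p_4 = 0.35 × 0.168104 = 0.0588365
Denominator: 6.31485e-09 + 0.000372593 + 0.0111409 + 0.0588365 = 0.0703501
So the posterior for Population 4 is 0.0588365 / 0.0703501 ≈ 0.836.

0.836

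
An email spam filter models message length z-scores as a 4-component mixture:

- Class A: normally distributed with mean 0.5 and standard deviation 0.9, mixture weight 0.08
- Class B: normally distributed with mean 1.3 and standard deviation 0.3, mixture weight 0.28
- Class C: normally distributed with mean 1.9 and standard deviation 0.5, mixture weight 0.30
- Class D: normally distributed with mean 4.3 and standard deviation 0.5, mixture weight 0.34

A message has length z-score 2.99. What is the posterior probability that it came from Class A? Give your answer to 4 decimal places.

0.0243

Apply Bayes' rule: the posterior for each component is proportional to its prior times its likelihood at x.
Component likelihoods at x = 2.99:
  f_A = (1/(0.9·√(2π)))·exp(−(2.99−0.5)²/(2·0.9²)) = 0.443269·exp(-3.82722) = 0.00964997
  f_B = (1/(0.3·√(2π)))·exp(−(2.99−1.3)²/(2·0.3²)) = 1.329808·exp(-15.86722) = 1.709e-07
  f_C = (1/(0.5·√(2π)))·exp(−(2.99−1.9)²/(2·0.5²)) = 0.797885·exp(-2.37620) = 0.0741258
  f_D = (1/(0.5·√(2π)))·exp(−(2.99−4.3)²/(2·0.5²)) = 0.797885·exp(-3.43220) = 0.0257843
Multiply by the mixture weights:
  π_A·f_A = 0.08 × 0.00964997 = 0.000771998
  π_B·f_B = 0.28 × 1.709e-07 = 4.7852e-08
  π_C·f_C = 0.30 × 0.0741258 = 0.0222377
  π_D·f_D = 0.34 × 0.0257843 = 0.00876665
Denominator: 0.000771998 + 4.7852e-08 + 0.0222377 + 0.00876665 = 0.0317764
P(Class A | x) ≈ 0.0243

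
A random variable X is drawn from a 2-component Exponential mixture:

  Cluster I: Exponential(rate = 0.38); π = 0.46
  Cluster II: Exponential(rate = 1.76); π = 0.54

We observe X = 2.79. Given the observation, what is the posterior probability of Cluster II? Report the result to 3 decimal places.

Apply Bayes' rule: the posterior for each component is proportional to its prior times its likelihood at x.
Evaluate each component's likelihood at the observed value:
  p_I = 0.38·e^(−0.38·2.79) = 0.38·e^(−1.0602) = 0.131627
  p_II = 1.76·e^(−1.76·2.79) = 1.76·e^(−4.9104) = 0.0129704
Multiply by the mixture weights:
  π_I·p_I = 0.46 × 0.131627 = 0.0605484
  π_II·p_II = 0.54 × 0.0129704 = 0.00700401
Marginal: 0.0605484 + 0.00700401 = 0.0675524
So the posterior for Cluster II is 0.00700401 / 0.0675524 ≈ 0.104.

0.104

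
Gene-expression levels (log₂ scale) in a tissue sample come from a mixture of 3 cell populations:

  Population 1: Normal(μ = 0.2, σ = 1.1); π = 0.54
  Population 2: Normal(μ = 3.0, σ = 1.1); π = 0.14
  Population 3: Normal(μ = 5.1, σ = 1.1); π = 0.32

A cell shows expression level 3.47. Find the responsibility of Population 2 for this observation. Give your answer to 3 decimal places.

By Bayes' theorem, P(k | x) = π_k f_k(x) / Σ_j π_j f_j(x).
Evaluate each component's likelihood at the observed value:
  L_1 = 0.00437083
  L_2 = 0.331035
  L_3 = 0.120979
Weight by the priors:
  π_1·L_1 = 0.54 × 0.00437083 = 0.00236025
  π_2·L_2 = 0.14 × 0.331035 = 0.046345
  π_3·L_3 = 0.32 × 0.120979 = 0.0387132
Marginal: 0.00236025 + 0.046345 + 0.0387132 = 0.0874184
P(Population 2 | 3.47) = 0.046345 / 0.0874184 ≈ 0.530

0.530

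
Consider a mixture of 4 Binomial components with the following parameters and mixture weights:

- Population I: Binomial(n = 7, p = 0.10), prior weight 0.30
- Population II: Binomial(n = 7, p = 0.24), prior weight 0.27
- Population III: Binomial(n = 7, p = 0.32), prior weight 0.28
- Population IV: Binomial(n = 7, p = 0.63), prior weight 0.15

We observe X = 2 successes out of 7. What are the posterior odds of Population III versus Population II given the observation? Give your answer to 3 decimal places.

1.057

Only the two components matter; the odds are (P(Z=i) f_i(x)) / (P(Z=j) f_j(x)).
Evaluate each component's likelihood at the observed value:
  p_I = C(7,2)·0.10^2·0.90^5 = 21·0.01·0.59049 = 0.124003
  p_II = C(7,2)·0.24^2·0.76^5 = 21·0.0576·0.253553 = 0.306697
  p_III = C(7,2)·0.32^2·0.68^5 = 21·0.1024·0.145393 = 0.312654
  p_IV = C(7,2)·0.63^2·0.37^5 = 21·0.3969·0.0069344 = 0.0577975
0.0875431 / 0.0828082 ≈ 1.057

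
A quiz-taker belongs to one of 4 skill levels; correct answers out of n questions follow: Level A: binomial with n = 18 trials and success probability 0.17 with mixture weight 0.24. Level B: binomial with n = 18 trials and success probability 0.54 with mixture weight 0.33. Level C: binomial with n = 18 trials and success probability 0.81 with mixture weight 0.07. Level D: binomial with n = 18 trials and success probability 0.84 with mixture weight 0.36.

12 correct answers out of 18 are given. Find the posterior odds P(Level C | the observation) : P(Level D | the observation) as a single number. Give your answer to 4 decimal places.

Posterior odds = (w_i f_i(x)) / (w_j f_j(x)); the normalising sum cancels.
Evaluate each component's likelihood at the observed value:
  f_A = 3.53612e-06
  f_B = 0.108129
  f_C = 0.0696648
  f_D = 0.0384364
Posterior odds = (w_C·f_C) / (w_D·f_D) = (0.07·0.0696648) / (0.36·0.0384364) = 0.00487654 / 0.0138371 ≈ 0.3524

0.3524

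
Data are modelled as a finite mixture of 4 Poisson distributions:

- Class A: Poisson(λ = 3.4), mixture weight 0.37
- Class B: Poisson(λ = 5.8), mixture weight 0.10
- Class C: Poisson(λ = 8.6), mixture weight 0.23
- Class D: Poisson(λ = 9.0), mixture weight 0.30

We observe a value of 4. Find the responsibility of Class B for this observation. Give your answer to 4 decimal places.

0.1389

P(component k | x) = P(Z=k)·f_k(x) / marginal(x), where marginal(x) = Σ_j P(Z=j)·f_j(x).
Poisson probabilities:
  f_A = e^(−3.4)·3.4^4/4! = 0.185825
  f_B = e^(−5.8)·5.8^4/4! = 0.142755
  f_C = e^(−8.6)·8.6^4/4! = 0.0419614
  f_D = e^(−9.0)·9.0^4/4! = 0.0337372
Multiply by the mixture weights:
  P(Z=A)·f_A = 0.37 × 0.185825 = 0.0687551
  P(Z=B)·f_B = 0.10 × 0.142755 = 0.0142755
  P(Z=C)·f_C = 0.23 × 0.0419614 = 0.00965112
  P(Z=D)·f_D = 0.30 × 0.0337372 = 0.0101211
Evidence: 0.0687551 + 0.0142755 + 0.00965112 + 0.0101211 = 0.102803
P(Class B | x) ≈ 0.1389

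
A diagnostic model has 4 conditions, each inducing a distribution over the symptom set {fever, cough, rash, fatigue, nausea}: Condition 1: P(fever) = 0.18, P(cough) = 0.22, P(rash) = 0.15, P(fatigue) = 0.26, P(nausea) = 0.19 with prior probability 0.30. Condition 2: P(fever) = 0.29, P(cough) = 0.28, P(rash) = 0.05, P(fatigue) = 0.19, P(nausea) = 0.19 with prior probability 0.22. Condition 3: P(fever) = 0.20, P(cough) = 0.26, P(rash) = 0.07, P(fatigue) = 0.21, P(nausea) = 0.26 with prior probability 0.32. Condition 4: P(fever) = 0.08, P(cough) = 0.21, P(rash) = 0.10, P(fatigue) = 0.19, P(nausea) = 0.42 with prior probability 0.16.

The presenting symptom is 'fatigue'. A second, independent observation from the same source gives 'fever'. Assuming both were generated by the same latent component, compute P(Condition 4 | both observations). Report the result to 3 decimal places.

0.058

By Bayes' theorem, P(k | x) = π_k f_k(x) / Σ_j π_j f_j(x).
Since both observations come from the same component, the likelihood for component k is f_k(x₁)·f_k(x₂).
  p_1 = [P(fatigue | comp) = 0.26] × [0.18] = 0.0468
  p_2 = [P(fatigue | comp) = 0.19] × [0.29] = 0.0551
  p_3 = [P(fatigue | comp) = 0.21] × [0.2] = 0.042
  p_4 = [P(fatigue | comp) = 0.19] × [0.08] = 0.0152
Unnormalised posteriors:
  π_1·p_1 = 0.30 × 0.0468 = 0.01404
  π_2·p_2 = 0.22 × 0.0551 = 0.012122
  π_3·p_3 = 0.32 × 0.042 = 0.01344
  π_4·p_4 = 0.16 × 0.0152 = 0.002432
Marginal: 0.01404 + 0.012122 + 0.01344 + 0.002432 = 0.042034
P(Condition 4 | x₁, x₂) ≈ 0.058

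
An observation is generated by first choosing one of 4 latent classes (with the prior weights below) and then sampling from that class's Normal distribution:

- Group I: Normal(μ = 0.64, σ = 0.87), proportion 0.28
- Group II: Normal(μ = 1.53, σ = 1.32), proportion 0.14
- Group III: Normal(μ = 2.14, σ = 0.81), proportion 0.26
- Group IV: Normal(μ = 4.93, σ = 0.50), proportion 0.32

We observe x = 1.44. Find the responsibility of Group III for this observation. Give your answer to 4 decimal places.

Posterior ∝ prior × likelihood, so P(k | x) ∝ π_k f_k(x); normalise over all components.
Component likelihoods at x = 1.44:
  L_I = (1/(0.87·√(2π)))·exp(−(1.44−0.64)²/(2·0.87²)) = 0.458554·exp(-0.42278) = 0.300456
  L_II = (1/(1.32·√(2π)))·exp(−(1.44−1.53)²/(2·1.32²)) = 0.302229·exp(-0.00232) = 0.301527
  L_III = (1/(0.81·√(2π)))·exp(−(1.44−2.14)²/(2·0.81²)) = 0.492521·exp(-0.37342) = 0.33904
  L_IV = (1/(0.50·√(2π)))·exp(−(1.44−4.93)²/(2·0.50²)) = 0.797885·exp(-24.36020) = 2.10107e-11
Unnormalised posteriors:
  π_I·L_I = 0.28 × 0.300456 = 0.0841277
  π_II·L_II = 0.14 × 0.301527 = 0.0422138
  π_III·L_III = 0.26 × 0.33904 = 0.0881505
  π_IV·L_IV = 0.32 × 2.10107e-11 = 6.72341e-12
Sum: 0.0841277 + 0.0422138 + 0.0881505 + 6.72341e-12 = 0.214492
P(Group III | the observation) ≈ 0.4110

0.4110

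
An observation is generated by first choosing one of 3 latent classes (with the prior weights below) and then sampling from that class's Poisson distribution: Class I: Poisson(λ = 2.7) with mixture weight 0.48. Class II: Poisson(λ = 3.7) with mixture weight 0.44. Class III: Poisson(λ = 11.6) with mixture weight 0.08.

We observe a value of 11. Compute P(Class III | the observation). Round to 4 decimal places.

Apply Bayes' rule: the posterior for each component is proportional to its prior times its likelihood at x.
Poisson probabilities:
  f_I = e^(−2.7)·2.7^11/11! = 9.35946e-05
  f_II = e^(−3.7)·3.7^11/11! = 0.00110198
  f_III = e^(−11.6)·11.6^11/11! = 0.117508
Unnormalised posteriors:
  w_I·f_I = 0.48 × 9.35946e-05 = 4.49254e-05
  w_II·f_II = 0.44 × 0.00110198 = 0.000484871
  w_III·f_III = 0.08 × 0.117508 = 0.00940061
Sum: 4.49254e-05 + 0.000484871 + 0.00940061 = 0.00993041
Responsibility of Class III: 0.00940061 / 0.00993041 ≈ 0.9466

0.9466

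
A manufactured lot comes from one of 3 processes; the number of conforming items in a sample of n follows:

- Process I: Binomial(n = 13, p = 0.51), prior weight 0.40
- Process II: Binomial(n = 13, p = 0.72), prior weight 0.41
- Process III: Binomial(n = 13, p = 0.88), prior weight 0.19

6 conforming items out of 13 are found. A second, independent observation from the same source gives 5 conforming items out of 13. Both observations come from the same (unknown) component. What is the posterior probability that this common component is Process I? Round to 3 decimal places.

By Bayes' theorem, P(k | x) = π_k f_k(x) / Σ_j π_j f_j(x).
Since both observations come from the same component, the likelihood for component k is f_k(x₁)·f_k(x₂).
  f_I = [0.204791] × [0.14757] = 0.030221
  f_II = [0.0322566] × [0.00940817] = 0.000303476
  f_III = [0.00028555] × [2.9204e-05] = 8.33919e-09
Weight by the priors:
  π_I·f_I = 0.40 × 0.030221 = 0.0120884
  π_II·f_II = 0.41 × 0.000303476 = 0.000124425
  π_III·f_III = 0.19 × 8.33919e-09 = 1.58445e-09
Denominator: 0.0120884 + 0.000124425 + 1.58445e-09 = 0.0122128
P(Process I | x) ≈ 0.990

0.990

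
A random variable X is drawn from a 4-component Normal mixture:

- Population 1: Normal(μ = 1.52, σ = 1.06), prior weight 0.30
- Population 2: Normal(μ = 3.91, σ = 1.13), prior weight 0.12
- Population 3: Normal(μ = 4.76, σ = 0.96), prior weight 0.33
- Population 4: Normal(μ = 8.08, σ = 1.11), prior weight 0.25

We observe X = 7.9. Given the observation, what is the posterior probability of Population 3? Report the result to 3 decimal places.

0.007

By Bayes' theorem, P(k | x) = P(Z=k) f_k(x) / Σ_j P(Z=j) f_j(x).
Normal densities:
  L_1 = (1/(1.06·√(2π)))·exp(−(7.9−1.52)²/(2·1.06²)) = 0.376361·exp(-18.11339) = 5.11753e-09
  L_2 = (1/(1.13·√(2π)))·exp(−(7.9−3.91)²/(2·1.13²)) = 0.353046·exp(-6.23389) = 0.00069261
  L_3 = (1/(0.96·√(2π)))·exp(−(7.9−4.76)²/(2·0.96²)) = 0.415565·exp(-5.34918) = 0.00197479
  L_4 = (1/(1.11·√(2π)))·exp(−(7.9−8.08)²/(2·1.11²)) = 0.359407·exp(-0.01315) = 0.354713
Weight by the priors:
  P(Z=1)·L_1 = 0.30 × 5.11753e-09 = 1.53526e-09
  P(Z=2)·L_2 = 0.12 × 0.00069261 = 8.31132e-05
  P(Z=3)·L_3 = 0.33 × 0.00197479 = 0.000651682
  P(Z=4)·L_4 = 0.25 × 0.354713 = 0.0886782
Marginal: 1.53526e-09 + 8.31132e-05 + 0.000651682 + 0.0886782 = 0.089413
P(Population 3 | x) ≈ 0.007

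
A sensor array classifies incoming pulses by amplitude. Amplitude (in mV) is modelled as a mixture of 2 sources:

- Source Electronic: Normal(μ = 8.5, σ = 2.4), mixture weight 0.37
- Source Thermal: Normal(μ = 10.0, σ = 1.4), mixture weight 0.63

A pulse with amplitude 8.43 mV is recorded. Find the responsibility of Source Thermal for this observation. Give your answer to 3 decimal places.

By Bayes' theorem, P(k | x) = P(Z=k) f_k(x) / Σ_j P(Z=j) f_j(x).
Component likelihoods at x = 8.43 mV:
  L_Electronic = (1/(2.4·√(2π)))·exp(−(8.43−8.5)²/(2·2.4²)) = 0.166226·exp(-0.00043) = 0.166155
  L_Thermal = (1/(1.4·√(2π)))·exp(−(8.43−10.0)²/(2·1.4²)) = 0.284959·exp(-0.62880) = 0.151949
Weight by the priors:
  P(Z=Electronic)·L_Electronic = 0.37 × 0.166155 = 0.0614774
  P(Z=Thermal)·L_Thermal = 0.63 × 0.151949 = 0.0957277
Evidence: 0.0614774 + 0.0957277 = 0.157205
P(Source Thermal | x) = 0.0957277 / 0.157205 ≈ 0.609

0.609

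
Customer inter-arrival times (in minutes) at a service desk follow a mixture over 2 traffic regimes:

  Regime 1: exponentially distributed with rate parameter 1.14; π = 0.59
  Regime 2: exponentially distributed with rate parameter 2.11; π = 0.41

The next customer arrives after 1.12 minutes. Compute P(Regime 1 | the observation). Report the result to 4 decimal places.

0.6973

Apply Bayes' rule: the posterior for each component is proportional to its prior times its likelihood at x.
Exponential densities:
  f_1 = 0.317978
  f_2 = 0.19859
Unnormalised posteriors:
  π_1·f_1 = 0.59 × 0.317978 = 0.187607
  π_2·f_2 = 0.41 × 0.19859 = 0.081422
Denominator: 0.187607 + 0.081422 = 0.269029
P(Regime 1 | the observation) ≈ 0.6973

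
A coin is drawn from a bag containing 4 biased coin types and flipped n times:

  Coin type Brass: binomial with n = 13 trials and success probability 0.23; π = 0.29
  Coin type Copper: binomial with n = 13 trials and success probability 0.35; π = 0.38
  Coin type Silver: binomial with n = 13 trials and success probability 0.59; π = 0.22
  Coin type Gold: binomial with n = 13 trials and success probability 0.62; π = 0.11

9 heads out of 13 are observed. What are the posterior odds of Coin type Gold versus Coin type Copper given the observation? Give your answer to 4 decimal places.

Since P(k|x) ∝ P(Z=k) f_k(x), the posterior odds are P(Z=i) f_i(x) / (P(Z=j) f_j(x)).
Evaluate each component's likelihood at the observed value:
  L_Brass = C(13,9)·0.23^9·0.77^4 = 715·1.80115e-06·0.35153 = 0.000452709
  L_Copper = C(13,9)·0.35^9·0.65^4 = 715·7.88156e-05·0.178506 = 0.0100594
  L_Silver = C(13,9)·0.59^9·0.41^4 = 715·0.008663·0.0282576 = 0.175029
  L_Gold = C(13,9)·0.62^9·0.38^4 = 715·0.0135371·0.0208514 = 0.201821
Posterior odds = (P(Z=Gold)·L_Gold) / (P(Z=Copper)·L_Copper) = (0.11·0.201821) / (0.38·0.0100594) = 0.0222003 / 0.00382257 ≈ 5.8077

5.8077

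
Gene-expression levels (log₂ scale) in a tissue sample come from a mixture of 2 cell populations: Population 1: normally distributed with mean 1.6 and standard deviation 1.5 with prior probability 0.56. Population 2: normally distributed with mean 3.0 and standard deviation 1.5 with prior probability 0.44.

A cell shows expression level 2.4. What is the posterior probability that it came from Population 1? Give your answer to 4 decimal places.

Apply Bayes' rule: the posterior for each component is proportional to its prior times its likelihood at x.
Normal densities:
  p_1 = 0.230703
  p_2 = 0.245513
Weight by the priors:
  w_1·p_1 = 0.56 × 0.230703 = 0.129193
  w_2·p_2 = 0.44 × 0.245513 = 0.108026
Marginal: 0.129193 + 0.108026 = 0.237219
So the posterior for Population 1 is 0.129193 / 0.237219 ≈ 0.5446.

0.5446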